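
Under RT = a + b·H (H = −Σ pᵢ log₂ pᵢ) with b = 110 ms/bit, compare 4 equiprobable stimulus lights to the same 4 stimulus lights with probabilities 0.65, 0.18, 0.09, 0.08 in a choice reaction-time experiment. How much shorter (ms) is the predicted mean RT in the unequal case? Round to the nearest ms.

Equiprobable entropy H₀ = log₂ 4 = 2.0000 bits.
Skewed entropy H = −Σ pᵢ log₂ pᵢ = 1.4534 bits.
ΔRT = b·(H₀ − H) = 110 × 0.5466 = 60.12 ms.

60 ms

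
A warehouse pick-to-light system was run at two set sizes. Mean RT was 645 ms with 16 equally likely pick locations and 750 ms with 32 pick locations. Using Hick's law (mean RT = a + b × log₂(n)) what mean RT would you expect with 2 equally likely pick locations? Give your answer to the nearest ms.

Solve the two-equation system in a and b:
  b = (750 − 645) / (log₂ 32 − log₂ 16) = 105 / (5 − 4) = 105 ms/bit
  a = 645 − 105 × 4 = 225 ms
Then RT(2) = 225 + 105 × log₂ 2 = 225 + 105 × 1 ≈ 330.000 ms.

330 ms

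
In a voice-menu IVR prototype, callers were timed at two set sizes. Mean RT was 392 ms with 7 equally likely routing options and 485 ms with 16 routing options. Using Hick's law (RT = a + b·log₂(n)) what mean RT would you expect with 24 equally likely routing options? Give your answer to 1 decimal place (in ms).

Fit slope and intercept:
  b = (485 − 392) / (log₂ 16 − log₂ 7) = 93 / (4 − 2.8074) = 77.978 ms/bit
  a = 392 − 77.978 × 2.8074 = 173.088 ms
Then RT(24) = 173.088 + 77.978 × log₂ 24 = 173.088 + 77.978 × 4.5850 ≈ 530.614 ms.

530.6 ms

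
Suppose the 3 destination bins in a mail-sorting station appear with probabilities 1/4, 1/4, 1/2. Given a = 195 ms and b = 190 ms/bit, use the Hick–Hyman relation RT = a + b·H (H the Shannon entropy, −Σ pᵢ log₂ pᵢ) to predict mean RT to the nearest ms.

H = −Σ pᵢ log₂ pᵢ = 0.25·2 + 0.25·2 + 0.5·1 = 1.500 bits.
RT = 195 + 190 × 1.500 = 480.00 ms.

480 ms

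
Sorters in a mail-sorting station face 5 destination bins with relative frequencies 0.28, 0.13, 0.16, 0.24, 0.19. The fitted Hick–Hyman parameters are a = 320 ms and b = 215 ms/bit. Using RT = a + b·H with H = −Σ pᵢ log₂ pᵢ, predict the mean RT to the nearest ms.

808 ms

H = 0.28·log₂(1/0.28) + 0.13·log₂(1/0.13) + 0.16·log₂(1/0.16) + 0.24·log₂(1/0.24) + 0.19·log₂(1/0.19) = 2.2692 bits.
RT = 320 + 215 × 2.2692 = 807.89 ms.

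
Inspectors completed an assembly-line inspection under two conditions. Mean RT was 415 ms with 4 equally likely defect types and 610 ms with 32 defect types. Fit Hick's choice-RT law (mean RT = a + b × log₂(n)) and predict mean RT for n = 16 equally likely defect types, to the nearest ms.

545 ms

Fit slope and intercept:
  b = (610 − 415) / (log₂ 32 − log₂ 4) = 195 / (5 − 2) = 65 ms/bit
  a = 415 − 65 × 2 = 285 ms
Then RT(16) = 285 + 65 × log₂ 16 = 285 + 65 × 4 ≈ 545.000 ms.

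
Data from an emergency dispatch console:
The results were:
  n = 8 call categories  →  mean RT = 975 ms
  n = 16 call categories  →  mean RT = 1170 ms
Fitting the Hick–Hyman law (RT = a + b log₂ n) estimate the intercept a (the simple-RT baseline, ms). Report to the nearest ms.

390 ms

The slope on a log₂ axis is (1170 − 975) / (4 − 3) = 195 ms/bit.
Intercept: a = 975 − 195·log₂(8) = 390.000 ms.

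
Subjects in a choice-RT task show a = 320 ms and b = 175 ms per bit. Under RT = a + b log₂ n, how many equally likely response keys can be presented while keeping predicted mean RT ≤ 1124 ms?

Set 320 + 175·log₂ n ≤ 1124 → log₂ n ≤ (1124 − 320)/175 = 4.5943.
So n ≤ 2^4.5943 = 24.156; the largest integer n is 24.

24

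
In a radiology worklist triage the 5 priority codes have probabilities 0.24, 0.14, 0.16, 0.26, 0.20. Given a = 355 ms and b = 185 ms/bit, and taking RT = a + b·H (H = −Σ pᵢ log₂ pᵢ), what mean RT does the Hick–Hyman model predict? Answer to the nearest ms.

778 ms

Entropy contributions −pᵢ log₂ pᵢ: 0.4941, 0.3971, 0.4230, 0.5053, 0.4644; sum H = 2.2839 bits.
RT = a + bH = 355 + 185·2.2839 = 777.53 ms.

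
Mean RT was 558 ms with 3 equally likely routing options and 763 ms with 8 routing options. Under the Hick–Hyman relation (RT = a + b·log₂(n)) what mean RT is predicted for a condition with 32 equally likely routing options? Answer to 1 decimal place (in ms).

RT is linear in log₂ n, so two points fix the line:
  b = (763 − 558) / (log₂ 8 − log₂ 3) = 205 / (3 − 1.5850) = 144.872 ms/bit
  a = 558 − 144.872 × 1.5850 = 328.383 ms
Then RT(32) = 328.383 + 144.872 × log₂ 32 = 328.383 + 144.872 × 5 ≈ 1052.745 ms.

1052.7 ms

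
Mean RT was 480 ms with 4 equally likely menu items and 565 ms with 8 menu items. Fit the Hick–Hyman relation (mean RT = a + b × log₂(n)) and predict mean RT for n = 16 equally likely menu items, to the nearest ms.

Fit slope and intercept:
  b = (565 − 480) / (log₂ 8 − log₂ 4) = 85 / (3 − 2) = 85 ms/bit
  a = 480 − 85 × 2 = 310 ms
Then RT(16) = 310 + 85 × log₂ 16 = 310 + 85 × 4 ≈ 650.000 ms.

650 ms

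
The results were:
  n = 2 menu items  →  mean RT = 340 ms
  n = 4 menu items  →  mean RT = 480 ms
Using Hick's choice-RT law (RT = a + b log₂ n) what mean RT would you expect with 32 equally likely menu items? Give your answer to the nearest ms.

Fit slope and intercept:
  b = (480 − 340) / (log₂ 4 − log₂ 2) = 140 / (2 − 1) = 140 ms/bit
  a = 340 − 140 × 1 = 200 ms
Then RT(32) = 200 + 140 × log₂ 32 = 200 + 140 × 5 ≈ 900.000 ms.

900 ms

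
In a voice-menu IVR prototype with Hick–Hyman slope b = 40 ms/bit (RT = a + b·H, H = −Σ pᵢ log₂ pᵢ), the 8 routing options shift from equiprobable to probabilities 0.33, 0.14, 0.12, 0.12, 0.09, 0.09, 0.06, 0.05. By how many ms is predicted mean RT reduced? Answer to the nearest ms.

Equiprobable entropy H₀ = log₂ 8 = 3.0000 bits.
Skewed entropy H = −Σ pᵢ log₂ pᵢ = 2.7440 bits.
ΔRT = b·(H₀ − H) = 40 × 0.2560 = 10.24 ms.

10 ms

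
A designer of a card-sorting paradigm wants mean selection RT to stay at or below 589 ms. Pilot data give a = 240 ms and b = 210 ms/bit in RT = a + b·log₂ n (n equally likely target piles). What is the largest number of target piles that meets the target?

Information budget: (589 − 240)/210 = 1.6619 bits, so n ≤ 2^1.6619 = 3.164 → at most 3.

3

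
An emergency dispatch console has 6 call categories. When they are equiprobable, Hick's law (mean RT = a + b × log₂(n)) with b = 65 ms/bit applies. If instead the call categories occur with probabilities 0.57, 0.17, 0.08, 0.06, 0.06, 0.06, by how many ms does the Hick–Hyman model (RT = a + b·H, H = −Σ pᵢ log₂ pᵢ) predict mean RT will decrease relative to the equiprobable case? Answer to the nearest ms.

43 ms

Equiprobable entropy H₀ = log₂ 6 = 2.5850 bits.
Skewed entropy H = −Σ pᵢ log₂ pᵢ = 1.9189 bits.
ΔRT = b·(H₀ − H) = 65 × 0.6660 = 43.29 ms.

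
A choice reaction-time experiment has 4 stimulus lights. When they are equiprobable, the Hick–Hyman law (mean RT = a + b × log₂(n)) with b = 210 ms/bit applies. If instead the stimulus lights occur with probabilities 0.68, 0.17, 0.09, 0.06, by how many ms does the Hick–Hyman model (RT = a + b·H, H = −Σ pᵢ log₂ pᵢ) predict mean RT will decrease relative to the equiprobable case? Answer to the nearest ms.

Equiprobable entropy H₀ = log₂ 4 = 2.0000 bits.
Skewed entropy H = −Σ pᵢ log₂ pᵢ = 1.3691 bits.
ΔRT = b·(H₀ − H) = 210 × 0.6309 = 132.48 ms.

132 ms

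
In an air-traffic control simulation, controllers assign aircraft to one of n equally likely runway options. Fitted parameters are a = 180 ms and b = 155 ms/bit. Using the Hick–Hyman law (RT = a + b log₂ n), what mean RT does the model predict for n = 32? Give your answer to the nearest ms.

log₂(32) = 5 bits, so RT = 180 + 155 × 5 ≈ 955.000 ms.

955 ms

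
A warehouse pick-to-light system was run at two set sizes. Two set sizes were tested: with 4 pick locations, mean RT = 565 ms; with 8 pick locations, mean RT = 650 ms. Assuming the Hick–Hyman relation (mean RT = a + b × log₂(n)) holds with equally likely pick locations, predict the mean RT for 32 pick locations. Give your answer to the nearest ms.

820 ms

Solve the two-equation system in a and b:
  b = (650 − 565) / (log₂ 8 − log₂ 4) = 85 / (3 − 2) = 85 ms/bit
  a = 565 − 85 × 2 = 395 ms
Then RT(32) = 395 + 85 × log₂ 32 = 395 + 85 × 5 ≈ 820.000 ms.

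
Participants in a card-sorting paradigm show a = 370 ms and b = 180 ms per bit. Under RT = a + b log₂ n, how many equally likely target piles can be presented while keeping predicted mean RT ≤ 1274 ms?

180·log₂ n ≤ 1274 − 370 = 904, giving log₂ n ≤ 5.0222 and n ≤ 32.497. The largest whole number is 32.

32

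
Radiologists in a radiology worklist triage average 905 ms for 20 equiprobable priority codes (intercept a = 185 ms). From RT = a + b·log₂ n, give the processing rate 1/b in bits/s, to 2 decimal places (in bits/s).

Choice component = 905 − 185 = 720 ms over log₂(20) = 4.3219 bits.
b = 720 / 4.3219 = 166.592 ms/bit, so 1/b = 6.003 bits/s.

6.00 bits/s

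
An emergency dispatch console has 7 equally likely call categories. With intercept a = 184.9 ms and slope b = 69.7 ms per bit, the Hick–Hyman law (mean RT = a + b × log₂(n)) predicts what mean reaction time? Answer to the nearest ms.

log₂(7) = 2.8074 bits, so RT = 184.9 + 69.7 × 2.8074 ≈ 380.573 ms.

381 ms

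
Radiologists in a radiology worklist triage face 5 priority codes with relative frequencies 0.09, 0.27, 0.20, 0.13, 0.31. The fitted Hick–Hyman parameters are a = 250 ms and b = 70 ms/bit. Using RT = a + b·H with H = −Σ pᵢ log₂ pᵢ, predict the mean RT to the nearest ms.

404 ms

Entropy contributions −pᵢ log₂ pᵢ: 0.3127, 0.5100, 0.4644, 0.3826, 0.5238; sum H = 2.1935 bits.
RT = a + bH = 250 + 70·2.1935 = 403.54 ms.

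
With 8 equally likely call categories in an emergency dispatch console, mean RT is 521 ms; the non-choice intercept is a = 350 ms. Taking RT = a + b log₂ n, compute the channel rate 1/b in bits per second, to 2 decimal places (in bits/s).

b = (521 − 350)/log₂ 8 = 171/3 = 57.000 ms per bit = 0.05700 s/bit; the reciprocal is 17.544 bits/s.

17.54 bits/s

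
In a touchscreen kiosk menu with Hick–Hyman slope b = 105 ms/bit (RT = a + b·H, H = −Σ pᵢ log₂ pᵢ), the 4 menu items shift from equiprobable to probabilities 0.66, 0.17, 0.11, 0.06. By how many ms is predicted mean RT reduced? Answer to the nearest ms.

60 ms

The RT saving is b·ΔH. Equiprobable H₀ = log₂(4) = 2.0000 bits; with the given probabilities H = 1.4241 bits.
b·(H₀ − H) = 105 × (2.0000 − 1.4241) = 60.47 ms.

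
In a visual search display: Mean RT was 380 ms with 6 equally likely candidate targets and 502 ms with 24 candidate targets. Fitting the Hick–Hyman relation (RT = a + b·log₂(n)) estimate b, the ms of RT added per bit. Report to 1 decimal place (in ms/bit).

The slope on a log₂ axis is (502 − 380) / (4.5850 − 2.5850) = 61.000 ms/bit.

61.0 ms/bit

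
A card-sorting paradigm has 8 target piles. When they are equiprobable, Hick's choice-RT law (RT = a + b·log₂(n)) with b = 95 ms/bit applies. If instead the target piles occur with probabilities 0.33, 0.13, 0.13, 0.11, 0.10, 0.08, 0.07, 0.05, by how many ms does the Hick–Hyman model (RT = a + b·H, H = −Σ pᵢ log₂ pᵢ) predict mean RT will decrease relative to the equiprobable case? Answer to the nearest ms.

The RT saving is b·ΔH. Equiprobable H₀ = log₂(8) = 3.0000 bits; with the given probabilities H = 2.7518 bits.
b·(H₀ − H) = 95 × (3.0000 − 2.7518) = 23.58 ms.

24 ms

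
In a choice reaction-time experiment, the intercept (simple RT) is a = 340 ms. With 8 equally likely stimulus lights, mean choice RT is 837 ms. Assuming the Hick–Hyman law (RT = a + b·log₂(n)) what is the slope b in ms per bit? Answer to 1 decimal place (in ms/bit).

b = (837 − 340) / log₂(8) = 497 / 3 = 165.667 ms/bit.

165.7 ms/bit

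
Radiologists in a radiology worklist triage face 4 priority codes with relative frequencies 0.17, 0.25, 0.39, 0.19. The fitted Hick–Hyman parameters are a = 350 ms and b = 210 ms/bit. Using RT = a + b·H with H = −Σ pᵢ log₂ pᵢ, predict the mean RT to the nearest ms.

Entropy contributions −pᵢ log₂ pᵢ: 0.4346, 0.5000, 0.5298, 0.4552; sum H = 1.9196 bits.
RT = a + bH = 350 + 210·1.9196 = 753.12 ms.

753 ms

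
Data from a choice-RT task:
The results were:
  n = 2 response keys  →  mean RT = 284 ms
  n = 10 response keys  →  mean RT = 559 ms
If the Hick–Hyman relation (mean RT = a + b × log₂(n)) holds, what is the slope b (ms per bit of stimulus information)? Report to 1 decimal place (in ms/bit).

118.4 ms/bit

Slope: b = (559 − 284) / (log₂ 10 − log₂ 2) = 275/2.3219 = 118.436 ms/bit.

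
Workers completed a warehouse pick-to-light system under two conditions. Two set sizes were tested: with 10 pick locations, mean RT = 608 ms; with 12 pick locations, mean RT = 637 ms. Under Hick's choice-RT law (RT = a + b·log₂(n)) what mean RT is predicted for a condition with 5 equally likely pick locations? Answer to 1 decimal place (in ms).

497.7 ms

Fit slope and intercept:
  b = (637 − 608) / (log₂ 12 − log₂ 10) = 29 / (3.5850 − 3.3219) = 110.252 ms/bit
  a = 608 − 110.252 × 3.3219 = 241.752 ms
Then RT(5) = 241.752 + 110.252 × log₂ 5 = 241.752 + 110.252 × 2.3219 ≈ 497.748 ms.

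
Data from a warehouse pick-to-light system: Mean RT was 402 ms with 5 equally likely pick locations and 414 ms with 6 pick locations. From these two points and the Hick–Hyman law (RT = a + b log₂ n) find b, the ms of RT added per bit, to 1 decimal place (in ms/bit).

The slope on a log₂ axis is (414 − 402) / (2.5850 − 2.3219) = 45.621 ms/bit.

45.6 ms/bit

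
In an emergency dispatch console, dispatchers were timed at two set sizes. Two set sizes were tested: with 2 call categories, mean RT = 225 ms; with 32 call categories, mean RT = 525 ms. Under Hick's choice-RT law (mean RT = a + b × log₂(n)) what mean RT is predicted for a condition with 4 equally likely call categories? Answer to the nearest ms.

300 ms

RT is linear in log₂ n, so two points fix the line:
  b = (525 − 225) / (log₂ 32 − log₂ 2) = 300 / (5 − 1) = 75 ms/bit
  a = 225 − 75 × 1 = 150 ms
Then RT(4) = 150 + 75 × log₂ 4 = 150 + 75 × 2 ≈ 300.000 ms.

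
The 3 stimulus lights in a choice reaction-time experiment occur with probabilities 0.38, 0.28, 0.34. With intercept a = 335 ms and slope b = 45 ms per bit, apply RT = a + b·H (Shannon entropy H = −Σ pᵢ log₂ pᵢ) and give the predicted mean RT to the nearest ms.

H = 0.38·log₂(1/0.38) + 0.28·log₂(1/0.28) + 0.34·log₂(1/0.34) = 1.5738 bits.
RT = 335 + 45 × 1.5738 = 405.82 ms.

406 ms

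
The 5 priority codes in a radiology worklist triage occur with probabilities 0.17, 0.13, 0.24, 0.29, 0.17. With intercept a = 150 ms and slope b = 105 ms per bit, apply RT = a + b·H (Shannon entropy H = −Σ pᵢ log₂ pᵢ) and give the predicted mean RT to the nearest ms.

H = 0.17·log₂(1/0.17) + 0.13·log₂(1/0.13) + 0.24·log₂(1/0.24) + 0.29·log₂(1/0.29) + 0.17·log₂(1/0.17) = 2.2639 bits.
RT = 150 + 105 × 2.2639 = 387.70 ms.

388 ms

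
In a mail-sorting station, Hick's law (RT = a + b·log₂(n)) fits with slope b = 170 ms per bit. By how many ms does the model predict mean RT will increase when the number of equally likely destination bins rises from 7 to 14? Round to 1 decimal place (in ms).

170.0 ms

Only the slope matters, since a is common to both: ΔRT = b·log₂(n₂/n₁).
log₂(14) − log₂(7) = log₂(14/7) = log₂(2) = 1.
ΔRT = 170 × 1.0000 = 170.000 ms.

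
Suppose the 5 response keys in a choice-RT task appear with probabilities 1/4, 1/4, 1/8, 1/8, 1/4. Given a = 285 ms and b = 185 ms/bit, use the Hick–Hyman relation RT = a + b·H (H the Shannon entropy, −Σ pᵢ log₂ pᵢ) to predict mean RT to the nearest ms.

H = −Σ pᵢ log₂ pᵢ = 0.25·2 + 0.25·2 + 0.125·3 + 0.125·3 + 0.25·2 = 2.250 bits.
RT = 285 + 185 × 2.250 = 701.25 ms.

701 ms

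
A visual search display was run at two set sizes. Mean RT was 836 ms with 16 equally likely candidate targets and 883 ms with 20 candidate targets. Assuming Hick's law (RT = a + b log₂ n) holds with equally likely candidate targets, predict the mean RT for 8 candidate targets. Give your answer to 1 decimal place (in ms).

690.0 ms

Solve the two-equation system in a and b:
  b = (883 − 836) / (log₂ 20 − log₂ 16) = 47 / (4.3219 − 4) = 145.995 ms/bit
  a = 836 − 145.995 × 4 = 252.019 ms
Then RT(8) = 252.019 + 145.995 × log₂ 8 = 252.019 + 145.995 × 3 ≈ 690.005 ms.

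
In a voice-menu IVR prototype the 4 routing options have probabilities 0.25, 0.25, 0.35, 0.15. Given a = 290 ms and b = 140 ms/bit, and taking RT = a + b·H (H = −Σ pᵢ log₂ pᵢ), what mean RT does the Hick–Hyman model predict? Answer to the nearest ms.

H = 0.25·log₂(1/0.25) + 0.25·log₂(1/0.25) + 0.35·log₂(1/0.35) + 0.15·log₂(1/0.15) = 1.9406 bits.
RT = 290 + 140 × 1.9406 = 561.69 ms.

562 ms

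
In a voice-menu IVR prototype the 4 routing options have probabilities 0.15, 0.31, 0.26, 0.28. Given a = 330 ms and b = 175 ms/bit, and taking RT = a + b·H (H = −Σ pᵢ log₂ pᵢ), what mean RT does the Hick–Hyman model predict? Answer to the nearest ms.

672 ms

Entropy contributions −pᵢ log₂ pᵢ: 0.4105, 0.5238, 0.5053, 0.5142; sum H = 1.9538 bits.
RT = a + bH = 330 + 175·1.9538 = 671.92 ms.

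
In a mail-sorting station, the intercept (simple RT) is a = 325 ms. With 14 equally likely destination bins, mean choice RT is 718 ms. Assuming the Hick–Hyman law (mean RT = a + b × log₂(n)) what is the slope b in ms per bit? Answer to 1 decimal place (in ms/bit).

103.2 ms/bit

14 alternatives carry log₂ 14 = 3.8074 bits; the choice cost is 718 − 325 = 393 ms, so b = 393/3.8074 = 103.221 ms/bit.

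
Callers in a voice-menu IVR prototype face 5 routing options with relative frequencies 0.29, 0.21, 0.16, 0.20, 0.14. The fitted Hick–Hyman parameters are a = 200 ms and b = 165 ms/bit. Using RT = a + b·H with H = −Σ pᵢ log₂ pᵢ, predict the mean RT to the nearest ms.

H = 0.29·log₂(1/0.29) + 0.21·log₂(1/0.21) + 0.16·log₂(1/0.16) + 0.20·log₂(1/0.20) + 0.14·log₂(1/0.14) = 2.2752 bits.
RT = 200 + 165 × 2.2752 = 575.41 ms.

575 ms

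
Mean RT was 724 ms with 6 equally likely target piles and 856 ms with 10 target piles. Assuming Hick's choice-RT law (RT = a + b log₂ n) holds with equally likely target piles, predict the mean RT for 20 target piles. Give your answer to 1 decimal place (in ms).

1035.1 ms

With log₂ n on the abscissa the relation is linear; from the two conditions:
  b = (856 − 724) / (log₂ 10 − log₂ 6) = 132 / (3.3219 − 2.5850) = 179.113 ms/bit
  a = 724 − 179.113 × 2.5850 = 261.000 ms
Then RT(20) = 261.000 + 179.113 × log₂ 20 = 261.000 + 179.113 × 4.3219 ≈ 1035.113 ms.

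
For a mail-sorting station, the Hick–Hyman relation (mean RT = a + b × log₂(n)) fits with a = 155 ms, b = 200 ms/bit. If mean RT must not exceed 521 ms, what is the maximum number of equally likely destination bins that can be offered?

3

200·log₂ n ≤ 521 − 155 = 366, giving log₂ n ≤ 1.8300 and n ≤ 3.555. The largest whole number is 3.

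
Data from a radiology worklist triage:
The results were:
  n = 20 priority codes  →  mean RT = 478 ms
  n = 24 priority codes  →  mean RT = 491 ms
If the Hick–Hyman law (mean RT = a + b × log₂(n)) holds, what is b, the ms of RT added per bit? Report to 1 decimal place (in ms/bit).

49.4 ms/bit

Slope: b = (491 − 478) / (log₂ 24 − log₂ 20) = 13/0.2630 = 49.423 ms/bit.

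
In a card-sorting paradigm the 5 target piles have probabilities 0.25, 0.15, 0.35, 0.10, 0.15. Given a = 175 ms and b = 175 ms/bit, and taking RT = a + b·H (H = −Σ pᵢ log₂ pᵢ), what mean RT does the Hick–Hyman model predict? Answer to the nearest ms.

557 ms

H = 0.25·log₂(1/0.25) + 0.15·log₂(1/0.15) + 0.35·log₂(1/0.35) + 0.10·log₂(1/0.10) + 0.15·log₂(1/0.15) = 2.1834 bits.
RT = 175 + 175 × 2.1834 = 557.09 ms.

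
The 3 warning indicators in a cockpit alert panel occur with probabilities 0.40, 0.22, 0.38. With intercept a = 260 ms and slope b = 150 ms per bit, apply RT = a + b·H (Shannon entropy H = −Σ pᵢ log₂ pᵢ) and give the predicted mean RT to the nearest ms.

Entropy contributions −pᵢ log₂ pᵢ: 0.5288, 0.4806, 0.5305; sum H = 1.5398 bits.
RT = a + bH = 260 + 150·1.5398 = 490.97 ms.

491 ms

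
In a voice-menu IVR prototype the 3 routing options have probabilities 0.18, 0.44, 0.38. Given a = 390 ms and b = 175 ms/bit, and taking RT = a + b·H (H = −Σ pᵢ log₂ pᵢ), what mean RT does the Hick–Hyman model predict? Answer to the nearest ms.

652 ms

H = 0.18·log₂(1/0.18) + 0.44·log₂(1/0.44) + 0.38·log₂(1/0.38) = 1.4969 bits.
RT = 390 + 175 × 1.4969 = 651.96 ms.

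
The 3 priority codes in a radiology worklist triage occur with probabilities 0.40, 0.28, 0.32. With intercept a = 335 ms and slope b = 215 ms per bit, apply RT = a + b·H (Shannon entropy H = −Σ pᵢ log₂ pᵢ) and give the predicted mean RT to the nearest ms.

672 ms

Entropy contributions −pᵢ log₂ pᵢ: 0.5288, 0.5142, 0.5260; sum H = 1.5690 bits.
RT = a + bH = 335 + 215·1.5690 = 672.34 ms.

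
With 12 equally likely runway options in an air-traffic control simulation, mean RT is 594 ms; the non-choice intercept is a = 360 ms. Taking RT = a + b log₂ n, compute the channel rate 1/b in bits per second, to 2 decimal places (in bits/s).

b = (594 − 360)/log₂ 12 = 234/3.5850 = 65.273 ms per bit = 0.06527 s/bit; the reciprocal is 15.320 bits/s.

15.32 bits/s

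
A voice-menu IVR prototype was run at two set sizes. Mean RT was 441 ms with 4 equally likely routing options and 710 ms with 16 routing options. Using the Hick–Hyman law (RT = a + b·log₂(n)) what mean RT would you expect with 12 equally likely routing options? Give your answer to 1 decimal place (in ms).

654.2 ms

With log₂ n on the abscissa the relation is linear; from the two conditions:
  b = (710 − 441) / (log₂ 16 − log₂ 4) = 269 / (4 − 2) = 134.500 ms/bit
  a = 441 − 134.500 × 2 = 172.000 ms
Then RT(12) = 172.000 + 134.500 × log₂ 12 = 172.000 + 134.500 × 3.5850 ≈ 654.177 ms.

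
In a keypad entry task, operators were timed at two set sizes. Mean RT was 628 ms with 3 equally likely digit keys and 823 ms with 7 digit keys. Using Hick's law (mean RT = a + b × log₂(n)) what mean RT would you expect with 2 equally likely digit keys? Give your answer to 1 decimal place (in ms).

534.7 ms

Fit slope and intercept:
  b = (823 − 628) / (log₂ 7 − log₂ 3) = 195 / (2.8074 − 1.5850) = 159.523 ms/bit
  a = 628 − 159.523 × 1.5850 = 375.162 ms
Then RT(2) = 375.162 + 159.523 × log₂ 2 = 375.162 + 159.523 × 1 ≈ 534.685 ms.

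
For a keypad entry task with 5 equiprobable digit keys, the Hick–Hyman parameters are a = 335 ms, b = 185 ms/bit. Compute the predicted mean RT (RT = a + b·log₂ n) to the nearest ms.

765 ms

log₂(5) = 2.3219 bits, so RT = 335 + 185 × 2.3219 ≈ 764.557 ms.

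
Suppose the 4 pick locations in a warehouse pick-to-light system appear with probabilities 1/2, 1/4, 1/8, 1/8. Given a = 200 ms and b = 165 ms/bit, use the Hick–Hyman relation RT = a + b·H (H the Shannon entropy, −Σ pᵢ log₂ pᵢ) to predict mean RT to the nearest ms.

H = −Σ pᵢ log₂ pᵢ = 0.5·1 + 0.25·2 + 0.125·3 + 0.125·3 = 1.750 bits.
RT = 200 + 165 × 1.750 = 488.75 ms.

489 ms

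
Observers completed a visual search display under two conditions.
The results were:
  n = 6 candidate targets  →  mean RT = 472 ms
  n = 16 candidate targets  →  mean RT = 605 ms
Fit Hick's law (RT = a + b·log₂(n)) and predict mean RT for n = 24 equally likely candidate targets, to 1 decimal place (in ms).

660.0 ms

Fit slope and intercept:
  b = (605 − 472) / (log₂ 16 − log₂ 6) = 133 / (4 − 2.5850) = 93.990 ms/bit
  a = 472 − 93.990 × 2.5850 = 229.038 ms
Then RT(24) = 229.038 + 93.990 × log₂ 24 = 229.038 + 93.990 × 4.5850 ≈ 659.981 ms.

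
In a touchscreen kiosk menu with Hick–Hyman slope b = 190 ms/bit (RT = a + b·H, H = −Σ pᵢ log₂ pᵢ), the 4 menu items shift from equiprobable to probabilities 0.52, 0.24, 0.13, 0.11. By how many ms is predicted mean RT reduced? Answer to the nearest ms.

The RT saving is b·ΔH. Equiprobable H₀ = log₂(4) = 2.0000 bits; with the given probabilities H = 1.7176 bits.
b·(H₀ − H) = 190 × (2.0000 − 1.7176) = 53.65 ms.

54 ms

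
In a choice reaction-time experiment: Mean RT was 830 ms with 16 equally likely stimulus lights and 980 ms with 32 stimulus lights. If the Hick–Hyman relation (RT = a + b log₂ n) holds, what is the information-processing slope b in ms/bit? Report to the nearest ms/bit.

150 ms/bit

Slope: b = (980 − 830) / (log₂ 32 − log₂ 16) = 150/1.0000 = 150 ms/bit.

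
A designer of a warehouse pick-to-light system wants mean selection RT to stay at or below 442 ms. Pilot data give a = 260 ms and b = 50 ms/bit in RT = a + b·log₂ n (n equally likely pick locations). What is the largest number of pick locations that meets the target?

12

50·log₂ n ≤ 442 − 260 = 182, giving log₂ n ≤ 3.6400 and n ≤ 12.467. The largest whole number is 12.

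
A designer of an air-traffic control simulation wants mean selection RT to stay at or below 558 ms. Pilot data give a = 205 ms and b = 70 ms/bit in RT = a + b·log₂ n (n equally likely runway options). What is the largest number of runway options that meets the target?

70·log₂ n ≤ 558 − 205 = 353, giving log₂ n ≤ 5.0429 and n ≤ 32.965. The largest whole number is 32.

32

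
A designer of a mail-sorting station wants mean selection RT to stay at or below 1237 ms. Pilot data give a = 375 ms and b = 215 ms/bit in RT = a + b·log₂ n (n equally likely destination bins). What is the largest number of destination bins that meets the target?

Set 375 + 215·log₂ n ≤ 1237 → log₂ n ≤ (1237 − 375)/215 = 4.0093.
So n ≤ 2^4.0093 = 16.103; the largest integer n is 16.

16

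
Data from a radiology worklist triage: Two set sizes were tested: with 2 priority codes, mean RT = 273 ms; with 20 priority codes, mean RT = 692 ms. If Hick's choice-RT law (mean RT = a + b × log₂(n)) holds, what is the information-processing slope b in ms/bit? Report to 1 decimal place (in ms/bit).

126.1 ms/bit

The slope on a log₂ axis is (692 − 273) / (4.3219 − 1) = 126.132 ms/bit.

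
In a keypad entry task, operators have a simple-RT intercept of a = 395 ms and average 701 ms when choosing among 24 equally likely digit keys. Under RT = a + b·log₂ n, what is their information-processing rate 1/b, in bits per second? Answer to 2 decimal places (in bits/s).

b = (701 − 395)/log₂ 24 = 306/4.5850 = 66.740 ms per bit = 0.06674 s/bit; the reciprocal is 14.984 bits/s.

14.98 bits/s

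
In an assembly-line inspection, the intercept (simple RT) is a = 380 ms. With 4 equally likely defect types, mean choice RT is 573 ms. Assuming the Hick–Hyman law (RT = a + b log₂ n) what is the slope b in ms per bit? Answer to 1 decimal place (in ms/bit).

96.5 ms/bit

4 alternatives carry log₂ 4 = 2 bits; the choice cost is 573 − 380 = 193 ms, so b = 193/2 = 96.500 ms/bit.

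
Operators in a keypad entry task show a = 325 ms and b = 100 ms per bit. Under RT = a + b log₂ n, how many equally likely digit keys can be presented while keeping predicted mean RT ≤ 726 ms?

16

100·log₂ n ≤ 726 − 325 = 401, giving log₂ n ≤ 4.0100 and n ≤ 16.111. The largest whole number is 16.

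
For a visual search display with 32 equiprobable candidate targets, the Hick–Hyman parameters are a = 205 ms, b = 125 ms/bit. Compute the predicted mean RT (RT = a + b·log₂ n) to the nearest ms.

830 ms

log₂(32) = 5 bits, so RT = 205 + 125 × 5 ≈ 830.000 ms.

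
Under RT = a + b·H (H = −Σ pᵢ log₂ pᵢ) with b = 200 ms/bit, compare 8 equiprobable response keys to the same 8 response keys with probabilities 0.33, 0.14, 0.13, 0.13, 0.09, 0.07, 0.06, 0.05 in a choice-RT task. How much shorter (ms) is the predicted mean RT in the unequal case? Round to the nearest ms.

54 ms

The RT saving is b·ΔH. Equiprobable H₀ = log₂(8) = 3.0000 bits; with the given probabilities H = 2.7311 bits.
b·(H₀ − H) = 200 × (3.0000 − 2.7311) = 53.79 ms.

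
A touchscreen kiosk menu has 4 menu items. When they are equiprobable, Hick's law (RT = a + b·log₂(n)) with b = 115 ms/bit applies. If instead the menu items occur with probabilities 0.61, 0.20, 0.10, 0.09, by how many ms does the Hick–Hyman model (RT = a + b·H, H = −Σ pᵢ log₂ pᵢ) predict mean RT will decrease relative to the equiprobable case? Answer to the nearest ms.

52 ms

Equiprobable entropy H₀ = log₂ 4 = 2.0000 bits.
Skewed entropy H = −Σ pᵢ log₂ pᵢ = 1.5442 bits.
ΔRT = b·(H₀ − H) = 115 × 0.4558 = 52.41 ms.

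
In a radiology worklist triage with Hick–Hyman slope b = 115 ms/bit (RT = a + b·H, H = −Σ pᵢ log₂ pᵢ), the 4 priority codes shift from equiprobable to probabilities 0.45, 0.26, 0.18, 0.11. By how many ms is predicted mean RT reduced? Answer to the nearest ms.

Equiprobable entropy H₀ = log₂ 4 = 2.0000 bits.
Skewed entropy H = −Σ pᵢ log₂ pᵢ = 1.8193 bits.
ΔRT = b·(H₀ − H) = 115 × 0.1807 = 20.78 ms.

21 ms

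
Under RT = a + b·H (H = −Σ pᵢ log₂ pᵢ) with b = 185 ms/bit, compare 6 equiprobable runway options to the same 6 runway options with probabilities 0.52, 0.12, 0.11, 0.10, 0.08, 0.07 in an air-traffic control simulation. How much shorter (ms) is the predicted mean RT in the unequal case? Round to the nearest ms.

Equiprobable entropy H₀ = log₂ 6 = 2.5850 bits.
Skewed entropy H = −Σ pᵢ log₂ pᵢ = 2.1002 bits.
ΔRT = b·(H₀ − H) = 185 × 0.4848 = 89.68 ms.

90 ms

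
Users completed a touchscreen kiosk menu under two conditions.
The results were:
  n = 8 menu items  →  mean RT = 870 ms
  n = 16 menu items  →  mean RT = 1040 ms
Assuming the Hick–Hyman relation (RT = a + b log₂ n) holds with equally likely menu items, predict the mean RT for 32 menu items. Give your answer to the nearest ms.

With log₂ n on the abscissa the relation is linear; from the two conditions:
  b = (1040 − 870) / (log₂ 16 − log₂ 8) = 170 / (4 − 3) = 170 ms/bit
  a = 870 − 170 × 3 = 360 ms
Then RT(32) = 360 + 170 × log₂ 32 = 360 + 170 × 5 ≈ 1210.000 ms.

1210 ms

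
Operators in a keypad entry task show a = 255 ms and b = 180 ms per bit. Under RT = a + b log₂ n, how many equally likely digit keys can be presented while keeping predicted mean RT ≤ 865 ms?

10

180·log₂ n ≤ 865 − 255 = 610, giving log₂ n ≤ 3.3889 and n ≤ 10.475. The largest whole number is 10.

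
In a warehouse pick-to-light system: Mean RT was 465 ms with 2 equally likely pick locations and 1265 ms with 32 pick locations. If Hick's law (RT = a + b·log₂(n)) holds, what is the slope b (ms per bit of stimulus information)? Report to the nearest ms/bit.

200 ms/bit

Slope: b = (1265 − 465) / (log₂ 32 − log₂ 2) = 800/4.0000 = 200 ms/bit.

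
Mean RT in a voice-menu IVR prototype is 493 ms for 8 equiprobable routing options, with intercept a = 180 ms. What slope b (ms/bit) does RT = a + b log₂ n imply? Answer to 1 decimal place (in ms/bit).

104.3 ms/bit

b = (493 − 180) / log₂(8) = 313 / 3 = 104.333 ms/bit.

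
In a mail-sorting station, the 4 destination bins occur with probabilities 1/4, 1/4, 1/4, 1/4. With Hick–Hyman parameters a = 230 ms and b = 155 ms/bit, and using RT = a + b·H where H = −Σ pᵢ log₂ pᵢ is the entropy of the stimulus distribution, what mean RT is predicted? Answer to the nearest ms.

540 ms

Each term −pᵢ log₂ pᵢ: 0.25·2 + 0.25·2 + 0.25·2 + 0.25·2; summed, H = 2.000 bits.
Mean RT = a + bH = 230 + 155·2.000 = 540.00 ms.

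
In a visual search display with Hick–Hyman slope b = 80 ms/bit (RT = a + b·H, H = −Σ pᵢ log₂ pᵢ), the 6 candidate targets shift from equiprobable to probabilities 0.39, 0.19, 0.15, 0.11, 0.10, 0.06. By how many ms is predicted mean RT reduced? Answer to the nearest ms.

21 ms

The RT saving is b·ΔH. Equiprobable H₀ = log₂(6) = 2.5850 bits; with the given probabilities H = 2.3216 bits.
b·(H₀ − H) = 80 × (2.5850 − 2.3216) = 21.07 ms.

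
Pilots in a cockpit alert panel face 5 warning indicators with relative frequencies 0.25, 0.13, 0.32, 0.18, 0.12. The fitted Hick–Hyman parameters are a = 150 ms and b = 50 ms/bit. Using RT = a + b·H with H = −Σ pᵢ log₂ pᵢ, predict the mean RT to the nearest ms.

H = 0.25·log₂(1/0.25) + 0.13·log₂(1/0.13) + 0.32·log₂(1/0.32) + 0.18·log₂(1/0.18) + 0.12·log₂(1/0.12) = 2.2211 bits.
RT = 150 + 50 × 2.2211 = 261.05 ms.

261 ms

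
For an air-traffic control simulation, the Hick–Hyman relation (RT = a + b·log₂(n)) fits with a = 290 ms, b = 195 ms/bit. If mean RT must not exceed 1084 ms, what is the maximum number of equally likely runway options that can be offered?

Information budget: (1084 − 290)/195 = 4.0718 bits, so n ≤ 2^4.0718 = 16.816 → at most 16.

16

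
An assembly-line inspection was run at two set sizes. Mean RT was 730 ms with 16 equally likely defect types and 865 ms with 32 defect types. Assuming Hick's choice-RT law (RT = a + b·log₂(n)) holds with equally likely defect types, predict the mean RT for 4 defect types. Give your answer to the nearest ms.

460 ms

Solve the two-equation system in a and b:
  b = (865 − 730) / (log₂ 32 − log₂ 16) = 135 / (5 − 4) = 135 ms/bit
  a = 730 − 135 × 4 = 190 ms
Then RT(4) = 190 + 135 × log₂ 4 = 190 + 135 × 2 ≈ 460.000 ms.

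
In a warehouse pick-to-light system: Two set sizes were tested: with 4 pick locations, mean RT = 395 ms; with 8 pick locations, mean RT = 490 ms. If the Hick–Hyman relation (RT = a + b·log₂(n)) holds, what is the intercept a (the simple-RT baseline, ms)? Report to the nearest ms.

b = (RT₂ − RT₁)/(log₂ n₂ − log₂ n₁) = (490 − 395)/(3 − 2) = 95 ms/bit.
Intercept: a = 395 − 95·log₂(4) = 205.000 ms.

205 ms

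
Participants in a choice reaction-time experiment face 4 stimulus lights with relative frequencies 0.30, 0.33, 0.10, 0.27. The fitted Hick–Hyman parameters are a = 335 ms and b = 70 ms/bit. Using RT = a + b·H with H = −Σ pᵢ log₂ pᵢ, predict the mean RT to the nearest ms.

467 ms

Entropy contributions −pᵢ log₂ pᵢ: 0.5211, 0.5278, 0.3322, 0.5100; sum H = 1.8911 bits.
RT = a + bH = 335 + 70·1.8911 = 467.38 ms.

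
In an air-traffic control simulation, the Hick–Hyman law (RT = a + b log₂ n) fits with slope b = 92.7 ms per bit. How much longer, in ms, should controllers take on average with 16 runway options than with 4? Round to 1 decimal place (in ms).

185.4 ms

ΔRT = (a + b log₂ n₂) − (a + b log₂ n₁) = b·(log₂ n₂ − log₂ n₁).
log₂(16) − log₂(4) = log₂(16/4) = log₂(4) = 2.
ΔRT = 92.7 × 2.0000 = 185.400 ms.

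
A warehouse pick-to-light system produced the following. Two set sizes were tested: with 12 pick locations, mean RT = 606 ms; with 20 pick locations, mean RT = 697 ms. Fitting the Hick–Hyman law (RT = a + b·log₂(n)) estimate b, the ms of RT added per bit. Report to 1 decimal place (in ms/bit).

b = (RT₂ − RT₁)/(log₂ n₂ − log₂ n₁) = (697 − 606)/(4.3219 − 3.5850) = 123.479 ms/bit.

123.5 ms/bit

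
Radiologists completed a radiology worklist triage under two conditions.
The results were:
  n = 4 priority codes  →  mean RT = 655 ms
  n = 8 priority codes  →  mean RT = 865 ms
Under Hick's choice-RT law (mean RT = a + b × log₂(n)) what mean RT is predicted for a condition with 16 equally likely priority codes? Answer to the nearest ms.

1075 ms

RT is linear in log₂ n, so two points fix the line:
  b = (865 − 655) / (log₂ 8 − log₂ 4) = 210 / (3 − 2) = 210 ms/bit
  a = 655 − 210 × 2 = 235 ms
Then RT(16) = 235 + 210 × log₂ 16 = 235 + 210 × 4 ≈ 1075.000 ms.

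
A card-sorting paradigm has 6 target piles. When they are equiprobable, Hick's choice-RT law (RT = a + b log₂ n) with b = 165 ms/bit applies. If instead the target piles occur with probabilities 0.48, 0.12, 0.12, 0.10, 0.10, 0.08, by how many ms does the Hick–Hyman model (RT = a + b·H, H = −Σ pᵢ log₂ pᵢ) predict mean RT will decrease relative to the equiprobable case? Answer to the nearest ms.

64 ms

Equiprobable entropy H₀ = log₂ 6 = 2.5850 bits.
Skewed entropy H = −Σ pᵢ log₂ pᵢ = 2.1983 bits.
ΔRT = b·(H₀ − H) = 165 × 0.3867 = 63.80 ms.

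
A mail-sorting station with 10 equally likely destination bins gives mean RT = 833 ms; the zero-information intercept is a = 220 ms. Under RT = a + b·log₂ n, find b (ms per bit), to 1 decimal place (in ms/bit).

log₂(10) = 3.3219 bits.
b = (RT − a)/log₂ n = (833 − 220) / 3.3219 = 184.531 ms/bit.

184.5 ms/bit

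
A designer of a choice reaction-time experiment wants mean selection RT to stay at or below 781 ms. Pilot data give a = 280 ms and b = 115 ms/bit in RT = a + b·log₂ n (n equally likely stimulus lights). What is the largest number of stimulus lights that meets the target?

Set 280 + 115·log₂ n ≤ 781 → log₂ n ≤ (781 − 280)/115 = 4.3565.
So n ≤ 2^4.3565 = 20.485; the largest integer n is 20.

20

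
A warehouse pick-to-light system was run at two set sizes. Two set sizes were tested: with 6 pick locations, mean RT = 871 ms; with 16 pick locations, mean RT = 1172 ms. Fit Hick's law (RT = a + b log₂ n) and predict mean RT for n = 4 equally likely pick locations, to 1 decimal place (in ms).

746.6 ms

RT is linear in log₂ n, so two points fix the line:
  b = (1172 − 871) / (log₂ 16 − log₂ 6) = 301 / (4 − 2.5850) = 212.715 ms/bit
  a = 871 − 212.715 × 2.5850 = 321.139 ms
Then RT(4) = 321.139 + 212.715 × log₂ 4 = 321.139 + 212.715 × 2 ≈ 746.570 ms.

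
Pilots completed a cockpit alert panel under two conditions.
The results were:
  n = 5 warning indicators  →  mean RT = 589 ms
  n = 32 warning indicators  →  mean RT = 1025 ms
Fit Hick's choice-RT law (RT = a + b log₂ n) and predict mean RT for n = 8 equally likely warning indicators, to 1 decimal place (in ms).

699.4 ms

RT is linear in log₂ n, so two points fix the line:
  b = (1025 − 589) / (log₂ 32 − log₂ 5) = 436 / (5 − 2.3219) = 162.804 ms/bit
  a = 589 − 162.804 × 2.3219 = 210.982 ms
Then RT(8) = 210.982 + 162.804 × log₂ 8 = 210.982 + 162.804 × 3 ≈ 699.393 ms.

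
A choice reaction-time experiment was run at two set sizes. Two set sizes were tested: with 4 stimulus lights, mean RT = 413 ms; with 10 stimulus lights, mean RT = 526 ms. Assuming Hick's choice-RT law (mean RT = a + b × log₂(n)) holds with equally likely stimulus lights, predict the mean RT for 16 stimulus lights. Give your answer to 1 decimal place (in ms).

584.0 ms

Solve the two-equation system in a and b:
  b = (526 − 413) / (log₂ 10 − log₂ 4) = 113 / (3.3219 − 2) = 85.481 ms/bit
  a = 413 − 85.481 × 2 = 242.038 ms
Then RT(16) = 242.038 + 85.481 × log₂ 16 = 242.038 + 85.481 × 4 ≈ 583.962 ms.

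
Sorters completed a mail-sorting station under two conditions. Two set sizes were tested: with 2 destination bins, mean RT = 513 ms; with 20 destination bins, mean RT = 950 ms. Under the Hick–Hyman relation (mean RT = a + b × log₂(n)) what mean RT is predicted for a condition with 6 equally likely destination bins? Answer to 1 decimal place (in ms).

With log₂ n on the abscissa the relation is linear; from the two conditions:
  b = (950 − 513) / (log₂ 20 − log₂ 2) = 437 / (4.3219 − 1) = 131.550 ms/bit
  a = 513 − 131.550 × 1 = 381.450 ms
Then RT(6) = 381.450 + 131.550 × log₂ 6 = 381.450 + 131.550 × 2.5850 ≈ 721.502 ms.

721.5 ms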